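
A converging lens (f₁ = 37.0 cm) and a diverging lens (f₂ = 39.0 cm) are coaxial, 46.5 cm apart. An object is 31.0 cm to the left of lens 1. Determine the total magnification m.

Lens 1: 1/d_i1 = 1/(37.0) − 1/(31.0) = -0.005231, so d_i1 = -191.2 cm; m₁ = −d_i1/d_o1 = +6.168.
d_o2 = 46.5 − (-191.2) = 237.7 cm.
f₂ = −39.0 cm (diverging).
Lens 2: 1/d_i2 = 1/(-39.0) − 1/(237.7) = -0.02985, so d_i2 = -33.50 cm; m₂ = −d_i2/d_o2 = +0.1409.
m = m₁·m₂ = (+6.168)(+0.1409) = +0.869.

m = +0.869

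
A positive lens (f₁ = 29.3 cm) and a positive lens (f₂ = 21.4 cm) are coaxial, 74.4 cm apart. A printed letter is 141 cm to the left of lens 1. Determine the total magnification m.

Lens 1: 1/d_i1 = 1/(29.3) − 1/(141) = 0.02704, so d_i1 = 36.99 cm; m₁ = −d_i1/d_o1 = -0.2623.
d_o2 = 74.4 − (36.99) = 37.41 cm.
Lens 2: 1/d_i2 = 1/(21.4) − 1/(37.41) = 0.02000, so d_i2 = 50.00 cm; m₂ = −d_i2/d_o2 = -1.337.
m = m₁·m₂ = (-0.2623)(-1.337) = +0.351.

m = +0.351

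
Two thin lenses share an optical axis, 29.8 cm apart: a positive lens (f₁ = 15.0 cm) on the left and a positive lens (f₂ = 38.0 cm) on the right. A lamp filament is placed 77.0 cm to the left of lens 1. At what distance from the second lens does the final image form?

Lens 1: 1/d_i1 = 1/f₁ − 1/d_o1 = 1/(15.0) − 1/(77.0) = 0.05368, so d_i1 = 18.63 cm.
The intermediate image is 18.63 cm to the right of lens 1, which is 29.8 − (18.63) = 11.17 cm to the left of lens 2, so d_o2 = +11.17 cm.
Lens 2: 1/d_i2 = 1/f₂ − 1/d_o2 = 1/(38.0) − 1/(11.17) = -0.06321, so d_i2 = -15.8 cm.
The final image is virtual, 15.8 cm to the left of lens 2 (overall magnification ≈ -0.34).

15.8 cm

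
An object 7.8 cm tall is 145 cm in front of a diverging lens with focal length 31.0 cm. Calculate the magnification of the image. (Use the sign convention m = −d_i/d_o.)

For a diverging lens, f = -31.0 cm.
1/d_i = 1/f − 1/d_o = 1/(-31.00) − 1/(145) = -0.03915, so d_i = -25.54 cm.
m = −d_i/d_o = −(-25.54)/(145) = +0.176.
The image is virtual, upright and reduced, on the same side as the object.

m = +0.176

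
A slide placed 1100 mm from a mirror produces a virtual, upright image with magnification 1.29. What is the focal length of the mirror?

f = 4890 mm (concave)

m = −d_i/d_o ⇒ d_i = −m·d_o = −(+1.29)·(1100) = -1419 mm.
1/f = 1/d_o + 1/d_i = 1/(1100) + 1/(-1419) = 0.0002044, so f = 4890 mm.
Since f is positive, the mirror is concave.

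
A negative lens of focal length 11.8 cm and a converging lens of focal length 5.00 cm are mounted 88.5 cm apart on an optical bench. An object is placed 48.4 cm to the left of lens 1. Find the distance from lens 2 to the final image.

Lens 1 is diverging, so f₁ = −11.8 cm.
Lens 1: 1/d_i1 = 1/f₁ − 1/d_o1 = 1/(-11.8) − 1/(48.4) = -0.1054, so d_i1 = -9.487 cm.
The intermediate image is 9.487 cm to the left of lens 1 (virtual), which is 88.5 − (-9.487) = 97.99 cm to the left of lens 2, so d_o2 = +97.99 cm.
Lens 2: 1/d_i2 = 1/f₂ − 1/d_o2 = 1/(5.00) − 1/(97.99) = 0.1898, so d_i2 = 5.27 cm.
The final image is real, 5.27 cm to the right of lens 2 (overall magnification ≈ -0.011).

5.27 cm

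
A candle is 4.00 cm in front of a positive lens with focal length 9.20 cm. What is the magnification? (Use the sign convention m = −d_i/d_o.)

m = +1.77

1/d_i = 1/f − 1/d_o = 1/(9.200) − 1/(4.00) = -0.1413, so d_i = -7.077 cm.
m = −d_i/d_o = −(-7.077)/(4.00) = +1.77.
The image is virtual, upright and enlarged, on the same side as the object.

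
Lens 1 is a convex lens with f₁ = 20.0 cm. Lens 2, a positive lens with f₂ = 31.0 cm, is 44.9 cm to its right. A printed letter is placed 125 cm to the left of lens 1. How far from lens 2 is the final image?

Lens 1: 1/d_i1 = 1/f₁ − 1/d_o1 = 1/(20.0) − 1/(125) = 0.04200, so d_i1 = 23.81 cm.
The intermediate image is 23.81 cm to the right of lens 1, which is 44.9 − (23.81) = 21.09 cm to the left of lens 2, so d_o2 = +21.09 cm.
Lens 2: 1/d_i2 = 1/f₂ − 1/d_o2 = 1/(31.0) − 1/(21.09) = -0.01516, so d_i2 = -66.0 cm.
The final image is virtual, 66.0 cm to the left of lens 2 (overall magnification ≈ -0.60).

66.0 cm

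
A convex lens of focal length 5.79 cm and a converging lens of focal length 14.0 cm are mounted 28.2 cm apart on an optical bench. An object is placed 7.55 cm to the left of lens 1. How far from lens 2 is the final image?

Lens 1: 1/d_i1 = 1/f₁ − 1/d_o1 = 1/(5.79) − 1/(7.55) = 0.04026, so d_i1 = 24.84 cm.
The intermediate image is 24.84 cm to the right of lens 1, which is 28.2 − (24.84) = 3.360 cm to the left of lens 2, so d_o2 = +3.360 cm.
Lens 2: 1/d_i2 = 1/f₂ − 1/d_o2 = 1/(14.0) − 1/(3.360) = -0.2262, so d_i2 = -4.42 cm.
The final image is virtual, 4.42 cm to the left of lens 2 (overall magnification ≈ -4.3).

4.42 cm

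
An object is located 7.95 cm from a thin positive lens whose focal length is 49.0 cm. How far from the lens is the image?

9.49 cm

Thin-lens equation: 1/s_i = 1/f − 1/s_o = 1/(49.00) − 1/(7.95) = 0.02041 − 0.1258 = -0.1054, so s_i = -9.49 cm.
The image is virtual, upright and enlarged, on the same side as the object.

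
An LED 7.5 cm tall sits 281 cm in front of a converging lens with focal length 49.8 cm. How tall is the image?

1/d_i = 1/f − 1/d_o = 1/(49.80) − 1/(281) = 0.01652, so d_i = 60.53 cm.
m = −d_i/d_o = -0.2154.
|h_i| = |m|·h_o = 0.2154 × 7.5 = 1.62 cm. The image is real, inverted and reduced, on the far side of the lens.

1.62 cm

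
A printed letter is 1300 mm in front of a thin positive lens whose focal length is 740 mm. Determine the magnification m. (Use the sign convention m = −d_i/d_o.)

m = -1.32

1/d_i = 1/f − 1/d_o = 1/(740.0) − 1/(1300) = 0.0005821, so d_i = 1718 mm.
m = −d_i/d_o = −(1718)/(1300) = -1.32.
The image is real, inverted and enlarged, on the far side of the lens.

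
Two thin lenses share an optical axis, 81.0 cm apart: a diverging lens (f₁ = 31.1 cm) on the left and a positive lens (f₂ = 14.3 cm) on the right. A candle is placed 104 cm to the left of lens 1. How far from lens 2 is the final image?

16.6 cm

Lens 1 is diverging, so f₁ = −31.1 cm.
Lens 1: 1/d_i1 = 1/f₁ − 1/d_o1 = 1/(-31.1) − 1/(104) = -0.04177, so d_i1 = -23.94 cm.
The intermediate image is 23.94 cm to the left of lens 1 (virtual), which is 81.0 − (-23.94) = 104.9 cm to the left of lens 2, so d_o2 = +104.9 cm.
Lens 2: 1/d_i2 = 1/f₂ − 1/d_o2 = 1/(14.3) − 1/(104.9) = 0.06040, so d_i2 = 16.6 cm.
The final image is real, 16.6 cm to the right of lens 2 (overall magnification ≈ -0.036).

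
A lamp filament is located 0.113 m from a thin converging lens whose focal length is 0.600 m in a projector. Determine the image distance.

Lens equation: 1/s_i = 1/f − 1/s_o = 1/(0.6000) − 1/(0.113) = 1.667 − 8.850 = -7.183, so s_i = -0.139 m.
The image is virtual, upright and enlarged, on the same side as the object.

0.139 m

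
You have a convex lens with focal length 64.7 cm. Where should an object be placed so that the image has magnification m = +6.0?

53.9 cm

m = −d_i/d_o ⇒ d_i = −m·d_o.
1/f = 1/d_o + 1/d_i = 1/d_o − 1/(m·d_o) = (1 − 1/m)/d_o, so d_o = f(1 − 1/m) = (64.70)(1 − 1/(+6.0)) = 53.9 cm.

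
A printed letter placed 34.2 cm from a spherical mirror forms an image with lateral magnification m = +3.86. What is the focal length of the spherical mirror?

f = 46.2 cm (concave)

m = −d_i/d_o ⇒ d_i = −m·d_o = −(+3.86)·(34.2) = -132.0 cm.
1/f = 1/d_o + 1/d_i = 1/(34.2) + 1/(-132.0) = 0.02166, so f = 46.2 cm.
Since f is positive, the spherical mirror is concave.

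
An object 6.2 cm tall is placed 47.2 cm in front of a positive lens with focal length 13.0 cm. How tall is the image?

2.36 cm

1/d_i = 1/f − 1/d_o = 1/(13.00) − 1/(47.2) = 0.05574, so d_i = 17.94 cm.
m = −d_i/d_o = -0.3801.
|h_i| = |m|·h_o = 0.3801 × 6.2 = 2.36 cm. The image is real, inverted and reduced, on the far side of the lens.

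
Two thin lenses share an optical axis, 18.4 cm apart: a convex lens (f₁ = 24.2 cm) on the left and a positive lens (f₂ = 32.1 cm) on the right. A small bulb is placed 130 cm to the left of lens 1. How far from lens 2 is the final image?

Lens 1: 1/d_i1 = 1/f₁ − 1/d_o1 = 1/(24.2) − 1/(130) = 0.03363, so d_i1 = 29.74 cm.
The intermediate image is 29.74 cm to the right of lens 1, which lies 11.34 cm to the right of lens 2 — a virtual object — so d_o2 = −11.34 cm.
Lens 2: 1/d_i2 = 1/f₂ − 1/d_o2 = 1/(32.1) − 1/(-11.34) = 0.1193, so d_i2 = 8.38 cm.
The final image is real, 8.38 cm to the right of lens 2 (overall magnification ≈ -0.17).

8.38 cm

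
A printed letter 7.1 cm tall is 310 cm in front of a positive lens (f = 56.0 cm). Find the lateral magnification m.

1/d_i = 1/f − 1/d_o = 1/(56.00) − 1/(310) = 0.01463, so d_i = 68.35 cm.
m = −d_i/d_o = −(68.35)/(310) = -0.220.
The image is real, inverted and reduced, on the far side of the lens.

m = -0.220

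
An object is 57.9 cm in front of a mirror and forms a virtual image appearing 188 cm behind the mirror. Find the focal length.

Virtual image ⇒ d_i = −188 cm.
1/f = 1/d_o + 1/d_i = 1/(57.9) + 1/(-188) = 0.01195, so f = 83.7 cm.
Since f is positive, the mirror is concave.

f = 83.7 cm (concave)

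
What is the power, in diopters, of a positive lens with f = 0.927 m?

P = +1.08 D

P = 1/f = 1/(0.927 m) = +1.08 D.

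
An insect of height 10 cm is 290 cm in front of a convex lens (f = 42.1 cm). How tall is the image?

1.70 cm

1/d_i = 1/f − 1/d_o = 1/(42.10) − 1/(290) = 0.02030, so d_i = 49.25 cm.
m = −d_i/d_o = -0.1698.
|h_i| = |m|·h_o = 0.1698 × 10 = 1.70 cm. The image is real, inverted and reduced, on the far side of the lens.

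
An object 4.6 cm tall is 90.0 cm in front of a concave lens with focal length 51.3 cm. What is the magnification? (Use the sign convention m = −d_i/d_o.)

m = +0.363

For a concave lens, f = -51.3 cm.
1/d_i = 1/f − 1/d_o = 1/(-51.30) − 1/(90.0) = -0.03060, so d_i = -32.68 cm.
m = −d_i/d_o = −(-32.68)/(90.0) = +0.363.
The image is virtual, upright and reduced, on the same side as the object.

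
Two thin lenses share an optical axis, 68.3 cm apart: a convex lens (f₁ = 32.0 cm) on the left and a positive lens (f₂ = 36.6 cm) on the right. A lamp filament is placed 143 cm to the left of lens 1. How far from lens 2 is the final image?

104 cm

Lens 1: 1/d_i1 = 1/f₁ − 1/d_o1 = 1/(32.0) − 1/(143) = 0.02426, so d_i1 = 41.23 cm.
The intermediate image is 41.23 cm to the right of lens 1, which is 68.3 − (41.23) = 27.07 cm to the left of lens 2, so d_o2 = +27.07 cm.
Lens 2: 1/d_i2 = 1/f₂ − 1/d_o2 = 1/(36.6) − 1/(27.07) = -0.009619, so d_i2 = -104 cm.
The final image is virtual, 104 cm to the left of lens 2 (overall magnification ≈ -1.1).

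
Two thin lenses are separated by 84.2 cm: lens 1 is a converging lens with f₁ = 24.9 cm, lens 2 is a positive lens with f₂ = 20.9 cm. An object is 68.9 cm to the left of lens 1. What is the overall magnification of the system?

Lens 1: 1/d_i1 = 1/(24.9) − 1/(68.9) = 0.02565, so d_i1 = 38.99 cm; m₁ = −d_i1/d_o1 = -0.5659.
d_o2 = 84.2 − (38.99) = 45.21 cm.
Lens 2: 1/d_i2 = 1/(20.9) − 1/(45.21) = 0.02573, so d_i2 = 38.87 cm; m₂ = −d_i2/d_o2 = -0.8597.
m = m₁·m₂ = (-0.5659)(-0.8597) = +0.487.

m = +0.487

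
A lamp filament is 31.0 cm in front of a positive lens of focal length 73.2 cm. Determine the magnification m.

1/d_i = 1/f − 1/d_o = 1/(73.20) − 1/(31.0) = -0.01860, so d_i = -53.77 cm.
m = −d_i/d_o = −(-53.77)/(31.0) = +1.73.
The image is virtual, upright and enlarged, on the same side as the object.

m = +1.73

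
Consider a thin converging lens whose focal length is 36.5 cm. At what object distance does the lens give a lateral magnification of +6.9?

31.2 cm

m = −d_i/d_o ⇒ d_i = −m·d_o.
1/f = 1/d_o + 1/d_i = 1/d_o − 1/(m·d_o) = (1 − 1/m)/d_o, so d_o = f(1 − 1/m) = (36.50)(1 − 1/(+6.9)) = 31.2 cm.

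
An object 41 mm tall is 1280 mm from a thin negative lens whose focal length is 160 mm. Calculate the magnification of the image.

For a negative lens, f = -160 mm.
1/d_i = 1/f − 1/d_o = 1/(-160.0) − 1/(1280) = -0.007031, so d_i = -142.2 mm.
m = −d_i/d_o = −(-142.2)/(1280) = +0.111.
The image is virtual, upright and reduced, on the same side as the object.

m = +0.111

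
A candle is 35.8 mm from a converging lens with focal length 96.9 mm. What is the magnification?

1/d_i = 1/f − 1/d_o = 1/(96.90) − 1/(35.8) = -0.01761, so d_i = -56.78 mm.
m = −d_i/d_o = −(-56.78)/(35.8) = +1.59.
The image is virtual, upright and enlarged, on the same side as the object.

m = +1.59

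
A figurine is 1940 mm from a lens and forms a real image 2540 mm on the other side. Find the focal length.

Real image ⇒ d_i = +2540 mm.
1/f = 1/d_o + 1/d_i = 1/(1940) + 1/(2540) = 0.0009092, so f = 1100 mm.
Since f is positive, the lens is converging.

f = 1100 mm (converging)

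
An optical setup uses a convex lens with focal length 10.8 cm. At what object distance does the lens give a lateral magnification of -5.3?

m = −d_i/d_o ⇒ d_i = −m·d_o.
1/f = 1/d_o + 1/d_i = 1/d_o − 1/(m·d_o) = (1 − 1/m)/d_o, so d_o = f(1 − 1/m) = (10.80)(1 − 1/(-5.3)) = 12.8 cm.

12.8 cm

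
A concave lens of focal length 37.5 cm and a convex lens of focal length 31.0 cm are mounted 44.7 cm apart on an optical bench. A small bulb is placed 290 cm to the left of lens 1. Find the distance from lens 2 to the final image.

51.5 cm

Lens 1 is diverging, so f₁ = −37.5 cm.
Lens 1: 1/d_i1 = 1/f₁ − 1/d_o1 = 1/(-37.5) − 1/(290) = -0.03011, so d_i1 = -33.21 cm.
The intermediate image is 33.21 cm to the left of lens 1 (virtual), which is 44.7 − (-33.21) = 77.91 cm to the left of lens 2, so d_o2 = +77.91 cm.
Lens 2: 1/d_i2 = 1/f₂ − 1/d_o2 = 1/(31.0) − 1/(77.91) = 0.01942, so d_i2 = 51.5 cm.
The final image is real, 51.5 cm to the right of lens 2 (overall magnification ≈ -0.076).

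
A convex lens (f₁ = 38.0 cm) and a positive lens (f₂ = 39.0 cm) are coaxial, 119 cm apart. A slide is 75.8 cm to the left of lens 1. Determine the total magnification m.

m = +10.3

Lens 1: 1/d_i1 = 1/(38.0) − 1/(75.8) = 0.01312, so d_i1 = 76.20 cm; m₁ = −d_i1/d_o1 = -1.005.
d_o2 = 119 − (76.20) = 42.80 cm.
Lens 2: 1/d_i2 = 1/(39.0) − 1/(42.80) = 0.002277, so d_i2 = 439.3 cm; m₂ = −d_i2/d_o2 = -10.26.
m = m₁·m₂ = (-1.005)(-10.26) = +10.3.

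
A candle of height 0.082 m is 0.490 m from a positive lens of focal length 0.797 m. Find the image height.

1/d_i = 1/f − 1/d_o = 1/(0.7970) − 1/(0.490) = -0.7861, so d_i = -1.272 m.
m = −d_i/d_o = +2.596.
|h_i| = |m|·h_o = 2.596 × 0.082 = 0.213 m. The image is virtual, upright and enlarged, on the same side as the object.

0.213 m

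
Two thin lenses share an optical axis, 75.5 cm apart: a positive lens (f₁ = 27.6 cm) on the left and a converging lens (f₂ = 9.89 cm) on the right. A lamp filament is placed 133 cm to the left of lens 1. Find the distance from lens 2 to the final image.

Lens 1: 1/d_i1 = 1/f₁ − 1/d_o1 = 1/(27.6) − 1/(133) = 0.02871, so d_i1 = 34.83 cm.
The intermediate image is 34.83 cm to the right of lens 1, which is 75.5 − (34.83) = 40.67 cm to the left of lens 2, so d_o2 = +40.67 cm.
Lens 2: 1/d_i2 = 1/f₂ − 1/d_o2 = 1/(9.89) − 1/(40.67) = 0.07652, so d_i2 = 13.1 cm.
The final image is real, 13.1 cm to the right of lens 2 (overall magnification ≈ 0.084).

13.1 cm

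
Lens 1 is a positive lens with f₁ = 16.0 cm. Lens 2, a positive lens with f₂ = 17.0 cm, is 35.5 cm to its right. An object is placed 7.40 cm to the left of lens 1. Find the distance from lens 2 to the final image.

Lens 1: 1/d_i1 = 1/f₁ − 1/d_o1 = 1/(16.0) − 1/(7.40) = -0.07264, so d_i1 = -13.77 cm.
The intermediate image is 13.77 cm to the left of lens 1 (virtual), which is 35.5 − (-13.77) = 49.27 cm to the left of lens 2, so d_o2 = +49.27 cm.
Lens 2: 1/d_i2 = 1/f₂ − 1/d_o2 = 1/(17.0) − 1/(49.27) = 0.03853, so d_i2 = 26.0 cm.
The final image is real, 26.0 cm to the right of lens 2 (overall magnification ≈ -0.98).

26.0 cm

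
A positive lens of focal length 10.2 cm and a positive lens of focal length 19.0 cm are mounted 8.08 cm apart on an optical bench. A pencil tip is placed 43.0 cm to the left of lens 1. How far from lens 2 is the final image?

4.14 cm

Lens 1: 1/d_i1 = 1/f₁ − 1/d_o1 = 1/(10.2) − 1/(43.0) = 0.07478, so d_i1 = 13.37 cm.
The intermediate image is 13.37 cm to the right of lens 1, which lies 5.290 cm to the right of lens 2 — a virtual object — so d_o2 = −5.290 cm.
Lens 2: 1/d_i2 = 1/f₂ − 1/d_o2 = 1/(19.0) − 1/(-5.290) = 0.2417, so d_i2 = 4.14 cm.
The final image is real, 4.14 cm to the right of lens 2 (overall magnification ≈ -0.24).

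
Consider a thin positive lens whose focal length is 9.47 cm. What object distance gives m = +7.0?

8.12 cm

m = −d_i/d_o ⇒ d_i = −m·d_o.
1/f = 1/d_o + 1/d_i = 1/d_o − 1/(m·d_o) = (1 − 1/m)/d_o, so d_o = f(1 − 1/m) = (9.470)(1 − 1/(+7.0)) = 8.12 cm.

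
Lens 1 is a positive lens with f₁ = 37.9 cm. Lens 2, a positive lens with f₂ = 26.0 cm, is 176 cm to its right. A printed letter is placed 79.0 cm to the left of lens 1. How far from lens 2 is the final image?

Lens 1: 1/d_i1 = 1/f₁ − 1/d_o1 = 1/(37.9) − 1/(79.0) = 0.01373, so d_i1 = 72.85 cm.
The intermediate image is 72.85 cm to the right of lens 1, which is 176 − (72.85) = 103.2 cm to the left of lens 2, so d_o2 = +103.2 cm.
Lens 2: 1/d_i2 = 1/f₂ − 1/d_o2 = 1/(26.0) − 1/(103.2) = 0.02877, so d_i2 = 34.8 cm.
The final image is real, 34.8 cm to the right of lens 2 (overall magnification ≈ 0.31).

34.8 cm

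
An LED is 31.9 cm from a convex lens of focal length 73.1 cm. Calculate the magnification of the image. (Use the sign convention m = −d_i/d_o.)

1/d_i = 1/f − 1/d_o = 1/(73.10) − 1/(31.9) = -0.01767, so d_i = -56.60 cm.
m = −d_i/d_o = −(-56.60)/(31.9) = +1.77.
The image is virtual, upright and enlarged, on the same side as the object.

m = +1.77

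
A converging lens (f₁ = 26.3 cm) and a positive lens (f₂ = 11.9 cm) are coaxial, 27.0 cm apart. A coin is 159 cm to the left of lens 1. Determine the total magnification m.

Lens 1: 1/d_i1 = 1/(26.3) − 1/(159) = 0.03173, so d_i1 = 31.51 cm; m₁ = −d_i1/d_o1 = -0.1982.
d_o2 = 27.0 − (31.51) = -4.510 cm (virtual object).
Lens 2: 1/d_i2 = 1/(11.9) − 1/(-4.510) = 0.3058, so d_i2 = 3.271 cm; m₂ = −d_i2/d_o2 = +0.7252.
m = m₁·m₂ = (-0.1982)(+0.7252) = -0.144.

m = -0.144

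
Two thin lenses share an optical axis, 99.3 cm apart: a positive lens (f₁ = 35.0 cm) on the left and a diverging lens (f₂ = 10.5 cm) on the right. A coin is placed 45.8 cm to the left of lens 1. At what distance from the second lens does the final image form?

Lens 1: 1/d_i1 = 1/f₁ − 1/d_o1 = 1/(35.0) − 1/(45.8) = 0.006737, so d_i1 = 148.4 cm.
The intermediate image is 148.4 cm to the right of lens 1, which lies 49.10 cm to the right of lens 2 — a virtual object — so d_o2 = −49.10 cm.
Lens 2 is diverging, so f₂ = −10.5 cm.
Lens 2: 1/d_i2 = 1/f₂ − 1/d_o2 = 1/(-10.5) − 1/(-49.10) = -0.07487, so d_i2 = -13.4 cm.
The final image is virtual, 13.4 cm to the left of lens 2 (overall magnification ≈ 0.88).

13.4 cm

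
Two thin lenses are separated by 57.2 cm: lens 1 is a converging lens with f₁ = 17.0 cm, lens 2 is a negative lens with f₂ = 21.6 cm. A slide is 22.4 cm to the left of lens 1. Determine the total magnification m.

m = -8.21

Lens 1: 1/d_i1 = 1/(17.0) − 1/(22.4) = 0.01418, so d_i1 = 70.52 cm; m₁ = −d_i1/d_o1 = -3.148.
d_o2 = 57.2 − (70.52) = -13.32 cm (virtual object).
f₂ = −21.6 cm (diverging).
Lens 2: 1/d_i2 = 1/(-21.6) − 1/(-13.32) = 0.02878, so d_i2 = 34.75 cm; m₂ = −d_i2/d_o2 = +2.609.
m = m₁·m₂ = (-3.148)(+2.609) = -8.21.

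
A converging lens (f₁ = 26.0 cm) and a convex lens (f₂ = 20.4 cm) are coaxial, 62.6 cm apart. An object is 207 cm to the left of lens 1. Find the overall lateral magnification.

m = +0.235

Lens 1: 1/d_i1 = 1/(26.0) − 1/(207) = 0.03363, so d_i1 = 29.73 cm; m₁ = −d_i1/d_o1 = -0.1436.
d_o2 = 62.6 − (29.73) = 32.87 cm.
Lens 2: 1/d_i2 = 1/(20.4) − 1/(32.87) = 0.01860, so d_i2 = 53.77 cm; m₂ = −d_i2/d_o2 = -1.636.
m = m₁·m₂ = (-0.1436)(-1.636) = +0.235.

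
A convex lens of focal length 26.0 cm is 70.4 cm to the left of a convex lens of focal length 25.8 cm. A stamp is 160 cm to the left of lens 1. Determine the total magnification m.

Lens 1: 1/d_i1 = 1/(26.0) − 1/(160) = 0.03221, so d_i1 = 31.04 cm; m₁ = −d_i1/d_o1 = -0.1940.
d_o2 = 70.4 − (31.04) = 39.36 cm.
Lens 2: 1/d_i2 = 1/(25.8) − 1/(39.36) = 0.01335, so d_i2 = 74.89 cm; m₂ = −d_i2/d_o2 = -1.903.
m = m₁·m₂ = (-0.1940)(-1.903) = +0.369.

m = +0.369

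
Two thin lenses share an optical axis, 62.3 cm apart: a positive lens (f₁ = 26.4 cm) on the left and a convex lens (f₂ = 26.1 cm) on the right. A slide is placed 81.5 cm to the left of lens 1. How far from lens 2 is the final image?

Lens 1: 1/d_i1 = 1/f₁ − 1/d_o1 = 1/(26.4) − 1/(81.5) = 0.02561, so d_i1 = 39.05 cm.
The intermediate image is 39.05 cm to the right of lens 1, which is 62.3 − (39.05) = 23.25 cm to the left of lens 2, so d_o2 = +23.25 cm.
Lens 2: 1/d_i2 = 1/f₂ − 1/d_o2 = 1/(26.1) − 1/(23.25) = -0.004697, so d_i2 = -213 cm.
The final image is virtual, 213 cm to the left of lens 2 (overall magnification ≈ -4.4).

213 cm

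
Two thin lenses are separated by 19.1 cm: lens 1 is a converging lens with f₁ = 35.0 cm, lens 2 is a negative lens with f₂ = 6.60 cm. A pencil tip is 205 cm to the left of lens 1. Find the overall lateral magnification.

Lens 1: 1/d_i1 = 1/(35.0) − 1/(205) = 0.02369, so d_i1 = 42.21 cm; m₁ = −d_i1/d_o1 = -0.2059.
d_o2 = 19.1 − (42.21) = -23.11 cm (virtual object).
f₂ = −6.60 cm (diverging).
Lens 2: 1/d_i2 = 1/(-6.60) − 1/(-23.11) = -0.1082, so d_i2 = -9.238 cm; m₂ = −d_i2/d_o2 = -0.3998.
m = m₁·m₂ = (-0.2059)(-0.3998) = +0.0823.

m = +0.0823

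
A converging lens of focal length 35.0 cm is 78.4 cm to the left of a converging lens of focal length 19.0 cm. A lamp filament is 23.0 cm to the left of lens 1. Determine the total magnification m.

Lens 1: 1/d_i1 = 1/(35.0) − 1/(23.0) = -0.01491, so d_i1 = -67.08 cm; m₁ = −d_i1/d_o1 = +2.917.
d_o2 = 78.4 − (-67.08) = 145.5 cm.
Lens 2: 1/d_i2 = 1/(19.0) − 1/(145.5) = 0.04576, so d_i2 = 21.85 cm; m₂ = −d_i2/d_o2 = -0.1502.
m = m₁·m₂ = (+2.917)(-0.1502) = -0.438.

m = -0.438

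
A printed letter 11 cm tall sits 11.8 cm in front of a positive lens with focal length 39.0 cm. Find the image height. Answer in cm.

1/d_i = 1/f − 1/d_o = 1/(39.00) − 1/(11.8) = -0.05910, so d_i = -16.92 cm.
m = −d_i/d_o = +1.434.
|h_i| = |m|·h_o = 1.434 × 11 = 15.8 cm. The image is virtual, upright and enlarged, on the same side as the object.

15.8 cm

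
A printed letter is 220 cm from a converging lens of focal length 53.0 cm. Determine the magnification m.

1/d_i = 1/f − 1/d_o = 1/(53.00) − 1/(220) = 0.01432, so d_i = 69.82 cm.
m = −d_i/d_o = −(69.82)/(220) = -0.317.
The image is real, inverted and reduced, on the far side of the lens.

m = -0.317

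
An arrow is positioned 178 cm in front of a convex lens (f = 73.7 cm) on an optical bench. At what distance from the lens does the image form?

126 cm

Lens equation: 1/q = 1/f − 1/p = 1/(73.70) − 1/(178) = 0.01357 − 0.005618 = 0.007951, so q = 126 cm.
The image is real, inverted and reduced, on the far side of the lens.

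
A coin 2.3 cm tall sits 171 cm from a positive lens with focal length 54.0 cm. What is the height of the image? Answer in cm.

1/d_i = 1/f − 1/d_o = 1/(54.00) − 1/(171) = 0.01267, so d_i = 78.92 cm.
m = −d_i/d_o = -0.4615.
|h_i| = |m|·h_o = 0.4615 × 2.3 = 1.06 cm. The image is real, inverted and reduced, on the far side of the lens.

1.06 cm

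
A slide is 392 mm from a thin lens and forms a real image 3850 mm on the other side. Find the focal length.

Real image ⇒ d_i = +3850 mm.
1/f = 1/d_o + 1/d_i = 1/(392) + 1/(3850) = 0.002811, so f = 356 mm.
Since f is positive, the thin lens is converging.

f = 356 mm (converging)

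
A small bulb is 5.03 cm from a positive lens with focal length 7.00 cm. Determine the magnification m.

1/d_i = 1/f − 1/d_o = 1/(7.000) − 1/(5.03) = -0.05595, so d_i = -17.87 cm.
m = −d_i/d_o = −(-17.87)/(5.03) = +3.55.
The image is virtual, upright and enlarged, on the same side as the object.

m = +3.55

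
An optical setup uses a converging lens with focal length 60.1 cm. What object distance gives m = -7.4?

m = −d_i/d_o ⇒ d_i = −m·d_o.
1/f = 1/d_o + 1/d_i = 1/d_o − 1/(m·d_o) = (1 − 1/m)/d_o, so d_o = f(1 − 1/m) = (60.10)(1 − 1/(-7.4)) = 68.2 cm.

68.2 cm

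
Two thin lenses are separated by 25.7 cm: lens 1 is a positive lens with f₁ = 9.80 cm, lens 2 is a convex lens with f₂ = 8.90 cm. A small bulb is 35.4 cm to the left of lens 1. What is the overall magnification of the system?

m = +1.05

Lens 1: 1/d_i1 = 1/(9.80) − 1/(35.4) = 0.07379, so d_i1 = 13.55 cm; m₁ = −d_i1/d_o1 = -0.3828.
d_o2 = 25.7 − (13.55) = 12.15 cm.
Lens 2: 1/d_i2 = 1/(8.90) − 1/(12.15) = 0.03006, so d_i2 = 33.27 cm; m₂ = −d_i2/d_o2 = -2.738.
m = m₁·m₂ = (-0.3828)(-2.738) = +1.05.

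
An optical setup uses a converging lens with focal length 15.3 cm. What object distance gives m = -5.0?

m = −d_i/d_o ⇒ d_i = −m·d_o.
1/f = 1/d_o + 1/d_i = 1/d_o − 1/(m·d_o) = (1 − 1/m)/d_o, so d_o = f(1 − 1/m) = (15.30)(1 − 1/(-5.0)) = 18.4 cm.

18.4 cm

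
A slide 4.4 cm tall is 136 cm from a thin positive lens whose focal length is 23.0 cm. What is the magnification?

1/d_i = 1/f − 1/d_o = 1/(23.00) − 1/(136) = 0.03613, so d_i = 27.68 cm.
m = −d_i/d_o = −(27.68)/(136) = -0.204.
The image is real, inverted and reduced, on the far side of the lens.

m = -0.204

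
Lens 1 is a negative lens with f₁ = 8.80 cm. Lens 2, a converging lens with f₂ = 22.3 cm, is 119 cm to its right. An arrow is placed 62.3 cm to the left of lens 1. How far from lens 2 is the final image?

27.1 cm

Lens 1 is diverging, so f₁ = −8.80 cm.
Lens 1: 1/d_i1 = 1/f₁ − 1/d_o1 = 1/(-8.80) − 1/(62.3) = -0.1297, so d_i1 = -7.711 cm.
The intermediate image is 7.711 cm to the left of lens 1 (virtual), which is 119 − (-7.711) = 126.7 cm to the left of lens 2, so d_o2 = +126.7 cm.
Lens 2: 1/d_i2 = 1/f₂ − 1/d_o2 = 1/(22.3) − 1/(126.7) = 0.03695, so d_i2 = 27.1 cm.
The final image is real, 27.1 cm to the right of lens 2 (overall magnification ≈ -0.026).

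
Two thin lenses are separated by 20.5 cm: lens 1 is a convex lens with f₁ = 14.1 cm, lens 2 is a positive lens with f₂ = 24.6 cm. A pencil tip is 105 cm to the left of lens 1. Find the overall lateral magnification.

Lens 1: 1/d_i1 = 1/(14.1) − 1/(105) = 0.06140, so d_i1 = 16.29 cm; m₁ = −d_i1/d_o1 = -0.1551.
d_o2 = 20.5 − (16.29) = 4.210 cm.
Lens 2: 1/d_i2 = 1/(24.6) − 1/(4.210) = -0.1969, so d_i2 = -5.079 cm; m₂ = −d_i2/d_o2 = +1.206.
m = m₁·m₂ = (-0.1551)(+1.206) = -0.187.

m = -0.187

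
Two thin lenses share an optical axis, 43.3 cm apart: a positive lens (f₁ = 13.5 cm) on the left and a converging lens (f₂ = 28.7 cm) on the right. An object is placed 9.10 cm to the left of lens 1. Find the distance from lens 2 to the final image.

48.1 cm

Lens 1: 1/d_i1 = 1/f₁ − 1/d_o1 = 1/(13.5) − 1/(9.10) = -0.03582, so d_i1 = -27.92 cm.
The intermediate image is 27.92 cm to the left of lens 1 (virtual), which is 43.3 − (-27.92) = 71.22 cm to the left of lens 2, so d_o2 = +71.22 cm.
Lens 2: 1/d_i2 = 1/f₂ − 1/d_o2 = 1/(28.7) − 1/(71.22) = 0.02080, so d_i2 = 48.1 cm.
The final image is real, 48.1 cm to the right of lens 2 (overall magnification ≈ -2.1).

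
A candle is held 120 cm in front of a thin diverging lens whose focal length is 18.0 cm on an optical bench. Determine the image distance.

For a diverging lens, f = -18.0 cm.
Lens equation: 1/v = 1/f − 1/u = 1/(-18.00) − 1/(120) = -0.05556 − 0.008333 = -0.06389, so v = -15.7 cm.
The image is virtual, upright and reduced, on the same side as the object.

15.7 cm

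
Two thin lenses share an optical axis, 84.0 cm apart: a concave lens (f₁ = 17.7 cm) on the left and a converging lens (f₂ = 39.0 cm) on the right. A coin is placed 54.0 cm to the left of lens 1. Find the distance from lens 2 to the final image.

65.1 cm

Lens 1 is diverging, so f₁ = −17.7 cm.
Lens 1: 1/d_i1 = 1/f₁ − 1/d_o1 = 1/(-17.7) − 1/(54.0) = -0.07502, so d_i1 = -13.33 cm.
The intermediate image is 13.33 cm to the left of lens 1 (virtual), which is 84.0 − (-13.33) = 97.33 cm to the left of lens 2, so d_o2 = +97.33 cm.
Lens 2: 1/d_i2 = 1/f₂ − 1/d_o2 = 1/(39.0) − 1/(97.33) = 0.01537, so d_i2 = 65.1 cm.
The final image is real, 65.1 cm to the right of lens 2 (overall magnification ≈ -0.17).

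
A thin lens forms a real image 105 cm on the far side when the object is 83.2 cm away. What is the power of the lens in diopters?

d_i = +105 cm.
1/f = 1/d_o + 1/d_i = 1/(83.2) + 1/(105) = 0.02154 cm⁻¹.
f = 46.42 cm = 0.4642 m, so P = 1/f = +2.15 D.

P = +2.15 D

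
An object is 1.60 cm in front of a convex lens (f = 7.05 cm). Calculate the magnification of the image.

m = +1.29

1/d_i = 1/f − 1/d_o = 1/(7.050) − 1/(1.60) = -0.4832, so d_i = -2.070 cm.
m = −d_i/d_o = −(-2.070)/(1.60) = +1.29.
The image is virtual, upright and enlarged, on the same side as the object.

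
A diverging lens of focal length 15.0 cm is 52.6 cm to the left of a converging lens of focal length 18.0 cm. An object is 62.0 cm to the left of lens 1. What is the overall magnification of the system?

m = -0.0751

f₁ = −15.0 cm (diverging).
Lens 1: 1/d_i1 = 1/(-15.0) − 1/(62.0) = -0.08280, so d_i1 = -12.08 cm; m₁ = −d_i1/d_o1 = +0.1948.
d_o2 = 52.6 − (-12.08) = 64.68 cm.
Lens 2: 1/d_i2 = 1/(18.0) − 1/(64.68) = 0.04009, so d_i2 = 24.94 cm; m₂ = −d_i2/d_o2 = -0.3856.
m = m₁·m₂ = (+0.1948)(-0.3856) = -0.0751.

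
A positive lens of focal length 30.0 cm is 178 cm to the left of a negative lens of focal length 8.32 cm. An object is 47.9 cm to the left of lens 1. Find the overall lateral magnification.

m = -0.131

Lens 1: 1/d_i1 = 1/(30.0) − 1/(47.9) = 0.01246, so d_i1 = 80.28 cm; m₁ = −d_i1/d_o1 = -1.676.
d_o2 = 178 − (80.28) = 97.72 cm.
f₂ = −8.32 cm (diverging).
Lens 2: 1/d_i2 = 1/(-8.32) − 1/(97.72) = -0.1304, so d_i2 = -7.667 cm; m₂ = −d_i2/d_o2 = +0.07846.
m = m₁·m₂ = (-1.676)(+0.07846) = -0.131.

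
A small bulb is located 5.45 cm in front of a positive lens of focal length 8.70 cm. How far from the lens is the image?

Thin-lens equation: 1/v = 1/f − 1/u = 1/(8.700) − 1/(5.45) = 0.1149 − 0.1835 = -0.06854, so v = -14.6 cm.
The image is virtual, upright and enlarged, on the same side as the object.

14.6 cm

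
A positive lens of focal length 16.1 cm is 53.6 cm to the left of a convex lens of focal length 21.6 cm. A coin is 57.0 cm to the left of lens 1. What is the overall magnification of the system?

Lens 1: 1/d_i1 = 1/(16.1) − 1/(57.0) = 0.04457, so d_i1 = 22.44 cm; m₁ = −d_i1/d_o1 = -0.3937.
d_o2 = 53.6 − (22.44) = 31.16 cm.
Lens 2: 1/d_i2 = 1/(21.6) − 1/(31.16) = 0.01420, so d_i2 = 70.40 cm; m₂ = −d_i2/d_o2 = -2.259.
m = m₁·m₂ = (-0.3937)(-2.259) = +0.889.

m = +0.889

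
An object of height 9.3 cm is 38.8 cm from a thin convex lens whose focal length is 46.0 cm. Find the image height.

1/d_i = 1/f − 1/d_o = 1/(46.00) − 1/(38.8) = -0.004034, so d_i = -247.9 cm.
m = −d_i/d_o = +6.389.
|h_i| = |m|·h_o = 6.389 × 9.3 = 59.4 cm. The image is virtual, upright and enlarged, on the same side as the object.

59.4 cm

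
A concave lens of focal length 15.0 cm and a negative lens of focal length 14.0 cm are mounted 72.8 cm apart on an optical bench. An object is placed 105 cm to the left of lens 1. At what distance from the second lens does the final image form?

12.0 cm

Lens 1 is diverging, so f₁ = −15.0 cm.
Lens 1: 1/d_i1 = 1/f₁ − 1/d_o1 = 1/(-15.0) − 1/(105) = -0.07619, so d_i1 = -13.12 cm.
The intermediate image is 13.12 cm to the left of lens 1 (virtual), which is 72.8 − (-13.12) = 85.92 cm to the left of lens 2, so d_o2 = +85.92 cm.
Lens 2 is diverging, so f₂ = −14.0 cm.
Lens 2: 1/d_i2 = 1/f₂ − 1/d_o2 = 1/(-14.0) − 1/(85.92) = -0.08307, so d_i2 = -12.0 cm.
The final image is virtual, 12.0 cm to the left of lens 2 (overall magnification ≈ 0.018).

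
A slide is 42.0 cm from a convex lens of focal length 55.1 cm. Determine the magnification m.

1/d_i = 1/f − 1/d_o = 1/(55.10) − 1/(42.0) = -0.005661, so d_i = -176.7 cm.
m = −d_i/d_o = −(-176.7)/(42.0) = +4.21.
The image is virtual, upright and enlarged, on the same side as the object.

m = +4.21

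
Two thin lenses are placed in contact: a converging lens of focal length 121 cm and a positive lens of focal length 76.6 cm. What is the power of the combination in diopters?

P = +2.13 D

P₁ = 1/f₁ = 1/(1.21 m) = +0.8264 D; P₂ = 1/f₂ = 1/(0.766 m) = +1.305 D.
For thin lenses in contact, P = P₁ + P₂ = (+0.8264) + (+1.305) = +2.13 D.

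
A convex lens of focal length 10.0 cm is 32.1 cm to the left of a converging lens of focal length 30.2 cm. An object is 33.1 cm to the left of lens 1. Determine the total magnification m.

Lens 1: 1/d_i1 = 1/(10.0) − 1/(33.1) = 0.06979, so d_i1 = 14.33 cm; m₁ = −d_i1/d_o1 = -0.4329.
d_o2 = 32.1 − (14.33) = 17.77 cm.
Lens 2: 1/d_i2 = 1/(30.2) − 1/(17.77) = -0.02316, so d_i2 = -43.17 cm; m₂ = −d_i2/d_o2 = +2.430.
m = m₁·m₂ = (-0.4329)(+2.430) = -1.05.

m = -1.05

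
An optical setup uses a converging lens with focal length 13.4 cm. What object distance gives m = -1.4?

23.0 cm

m = −d_i/d_o ⇒ d_i = −m·d_o.
1/f = 1/d_o + 1/d_i = 1/d_o − 1/(m·d_o) = (1 − 1/m)/d_o, so d_o = f(1 − 1/m) = (13.40)(1 − 1/(-1.4)) = 23.0 cm.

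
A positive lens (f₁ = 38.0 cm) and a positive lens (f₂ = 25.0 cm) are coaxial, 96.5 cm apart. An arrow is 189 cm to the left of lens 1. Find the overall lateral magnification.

Lens 1: 1/d_i1 = 1/(38.0) − 1/(189) = 0.02102, so d_i1 = 47.56 cm; m₁ = −d_i1/d_o1 = -0.2516.
d_o2 = 96.5 − (47.56) = 48.94 cm.
Lens 2: 1/d_i2 = 1/(25.0) − 1/(48.94) = 0.01957, so d_i2 = 51.11 cm; m₂ = −d_i2/d_o2 = -1.044.
m = m₁·m₂ = (-0.2516)(-1.044) = +0.263.

m = +0.263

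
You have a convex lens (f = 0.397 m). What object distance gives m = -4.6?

0.483 m

m = −d_i/d_o ⇒ d_i = −m·d_o.
1/f = 1/d_o + 1/d_i = 1/d_o − 1/(m·d_o) = (1 − 1/m)/d_o, so d_o = f(1 − 1/m) = (0.3970)(1 − 1/(-4.6)) = 0.483 m.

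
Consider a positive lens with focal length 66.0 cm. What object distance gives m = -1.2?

121 cm

m = −d_i/d_o ⇒ d_i = −m·d_o.
1/f = 1/d_o + 1/d_i = 1/d_o − 1/(m·d_o) = (1 − 1/m)/d_o, so d_o = f(1 − 1/m) = (66.00)(1 − 1/(-1.2)) = 121 cm.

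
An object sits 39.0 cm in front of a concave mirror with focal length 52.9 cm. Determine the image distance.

148 cm

Mirror equation: 1/q = 1/f − 1/p = 1/(52.90) − 1/(39.0) = 0.01890 − 0.02564 = -0.006737, so q = -148 cm.
The image is virtual, upright and enlarged, behind the mirror.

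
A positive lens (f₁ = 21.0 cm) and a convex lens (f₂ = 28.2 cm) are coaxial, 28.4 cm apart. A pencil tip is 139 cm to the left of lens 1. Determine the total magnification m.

Lens 1: 1/d_i1 = 1/(21.0) − 1/(139) = 0.04042, so d_i1 = 24.74 cm; m₁ = −d_i1/d_o1 = -0.1780.
d_o2 = 28.4 − (24.74) = 3.660 cm.
Lens 2: 1/d_i2 = 1/(28.2) − 1/(3.660) = -0.2378, so d_i2 = -4.206 cm; m₂ = −d_i2/d_o2 = +1.149.
m = m₁·m₂ = (-0.1780)(+1.149) = -0.205.

m = -0.205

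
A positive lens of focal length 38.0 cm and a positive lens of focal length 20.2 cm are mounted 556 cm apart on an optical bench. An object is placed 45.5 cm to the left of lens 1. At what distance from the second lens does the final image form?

21.5 cm

Lens 1: 1/d_i1 = 1/f₁ − 1/d_o1 = 1/(38.0) − 1/(45.5) = 0.004338, so d_i1 = 230.5 cm.
The intermediate image is 230.5 cm to the right of lens 1, which is 556 − (230.5) = 325.5 cm to the left of lens 2, so d_o2 = +325.5 cm.
Lens 2: 1/d_i2 = 1/f₂ − 1/d_o2 = 1/(20.2) − 1/(325.5) = 0.04643, so d_i2 = 21.5 cm.
The final image is real, 21.5 cm to the right of lens 2 (overall magnification ≈ 0.34).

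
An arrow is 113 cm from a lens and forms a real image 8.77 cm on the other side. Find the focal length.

Real image ⇒ d_i = +8.77 cm.
1/f = 1/d_o + 1/d_i = 1/(113) + 1/(8.77) = 0.1229, so f = 8.14 cm.
Since f is positive, the lens is converging.

f = 8.14 cm (converging)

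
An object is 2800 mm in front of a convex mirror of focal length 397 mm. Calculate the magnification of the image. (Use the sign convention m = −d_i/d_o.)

For a convex mirror, f = -397 mm.
1/d_i = 1/f − 1/d_o = 1/(-397.0) − 1/(2800) = -0.002876, so d_i = -347.7 mm.
m = −d_i/d_o = −(-347.7)/(2800) = +0.124.
The image is virtual, upright and reduced, behind the mirror.

m = +0.124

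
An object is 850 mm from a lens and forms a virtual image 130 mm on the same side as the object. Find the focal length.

f = -153 mm (diverging)

Virtual image ⇒ d_i = −130 mm.
1/f = 1/d_o + 1/d_i = 1/(850) + 1/(-130) = -0.006516, so f = -153 mm.
Since f is negative, the lens is diverging.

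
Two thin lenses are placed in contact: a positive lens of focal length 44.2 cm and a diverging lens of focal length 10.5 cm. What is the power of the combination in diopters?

P₁ = 1/f₁ = 1/(0.442 m) = +2.262 D; P₂ = 1/f₂ = 1/(-0.105 m) = -9.524 D.
For thin lenses in contact, P = P₁ + P₂ = (+2.262) + (-9.524) = -7.26 D.

P = -7.26 D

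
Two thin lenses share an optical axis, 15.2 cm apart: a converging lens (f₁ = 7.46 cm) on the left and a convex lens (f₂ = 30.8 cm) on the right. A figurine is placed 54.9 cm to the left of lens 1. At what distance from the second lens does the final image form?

Lens 1: 1/d_i1 = 1/f₁ − 1/d_o1 = 1/(7.46) − 1/(54.9) = 0.1158, so d_i1 = 8.633 cm.
The intermediate image is 8.633 cm to the right of lens 1, which is 15.2 − (8.633) = 6.567 cm to the left of lens 2, so d_o2 = +6.567 cm.
Lens 2: 1/d_i2 = 1/f₂ − 1/d_o2 = 1/(30.8) − 1/(6.567) = -0.1198, so d_i2 = -8.35 cm.
The final image is virtual, 8.35 cm to the left of lens 2 (overall magnification ≈ -0.20).

8.35 cm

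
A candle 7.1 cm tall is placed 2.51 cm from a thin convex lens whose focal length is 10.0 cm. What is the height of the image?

1/d_i = 1/f − 1/d_o = 1/(10.00) − 1/(2.51) = -0.2984, so d_i = -3.351 cm.
m = −d_i/d_o = +1.335.
|h_i| = |m|·h_o = 1.335 × 7.1 = 9.48 cm. The image is virtual, upright and enlarged, on the same side as the object.

9.48 cm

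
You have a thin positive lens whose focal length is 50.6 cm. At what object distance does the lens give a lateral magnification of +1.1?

4.60 cm

m = −d_i/d_o ⇒ d_i = −m·d_o.
1/f = 1/d_o + 1/d_i = 1/d_o − 1/(m·d_o) = (1 − 1/m)/d_o, so d_o = f(1 − 1/m) = (50.60)(1 − 1/(+1.1)) = 4.60 cm.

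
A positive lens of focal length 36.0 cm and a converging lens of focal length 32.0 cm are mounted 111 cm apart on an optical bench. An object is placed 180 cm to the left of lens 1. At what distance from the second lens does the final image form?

62.1 cm

Lens 1: 1/d_i1 = 1/f₁ − 1/d_o1 = 1/(36.0) − 1/(180) = 0.02222, so d_i1 = 45.00 cm.
The intermediate image is 45.00 cm to the right of lens 1, which is 111 − (45.00) = 66.00 cm to the left of lens 2, so d_o2 = +66.00 cm.
Lens 2: 1/d_i2 = 1/f₂ − 1/d_o2 = 1/(32.0) − 1/(66.00) = 0.01610, so d_i2 = 62.1 cm.
The final image is real, 62.1 cm to the right of lens 2 (overall magnification ≈ 0.24).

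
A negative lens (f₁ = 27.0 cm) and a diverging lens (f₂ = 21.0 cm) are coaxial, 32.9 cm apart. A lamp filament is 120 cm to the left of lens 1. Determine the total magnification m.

f₁ = −27.0 cm (diverging).
Lens 1: 1/d_i1 = 1/(-27.0) − 1/(120) = -0.04537, so d_i1 = -22.04 cm; m₁ = −d_i1/d_o1 = +0.1837.
d_o2 = 32.9 − (-22.04) = 54.94 cm.
f₂ = −21.0 cm (diverging).
Lens 2: 1/d_i2 = 1/(-21.0) − 1/(54.94) = -0.06582, so d_i2 = -15.19 cm; m₂ = −d_i2/d_o2 = +0.2765.
m = m₁·m₂ = (+0.1837)(+0.2765) = +0.0508.

m = +0.0508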